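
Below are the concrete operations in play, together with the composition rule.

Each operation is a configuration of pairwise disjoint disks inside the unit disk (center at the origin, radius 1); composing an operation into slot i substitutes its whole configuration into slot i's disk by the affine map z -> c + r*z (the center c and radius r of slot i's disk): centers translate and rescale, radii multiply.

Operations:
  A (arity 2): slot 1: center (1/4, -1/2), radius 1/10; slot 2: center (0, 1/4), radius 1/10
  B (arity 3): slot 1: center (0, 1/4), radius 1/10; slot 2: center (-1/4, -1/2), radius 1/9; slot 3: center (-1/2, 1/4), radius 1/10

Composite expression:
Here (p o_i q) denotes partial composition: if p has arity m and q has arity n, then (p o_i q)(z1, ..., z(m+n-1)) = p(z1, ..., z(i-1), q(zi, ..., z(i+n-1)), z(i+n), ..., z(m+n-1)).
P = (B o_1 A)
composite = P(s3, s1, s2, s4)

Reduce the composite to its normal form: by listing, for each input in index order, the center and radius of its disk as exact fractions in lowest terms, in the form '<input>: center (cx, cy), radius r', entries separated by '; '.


s1: center (0, 11/40), radius 1/100; s2: center (-1/4, -1/2), radius 1/9; s3: center (1/40, 1/5), radius 1/100; s4: center (-1/2, 1/4), radius 1/10


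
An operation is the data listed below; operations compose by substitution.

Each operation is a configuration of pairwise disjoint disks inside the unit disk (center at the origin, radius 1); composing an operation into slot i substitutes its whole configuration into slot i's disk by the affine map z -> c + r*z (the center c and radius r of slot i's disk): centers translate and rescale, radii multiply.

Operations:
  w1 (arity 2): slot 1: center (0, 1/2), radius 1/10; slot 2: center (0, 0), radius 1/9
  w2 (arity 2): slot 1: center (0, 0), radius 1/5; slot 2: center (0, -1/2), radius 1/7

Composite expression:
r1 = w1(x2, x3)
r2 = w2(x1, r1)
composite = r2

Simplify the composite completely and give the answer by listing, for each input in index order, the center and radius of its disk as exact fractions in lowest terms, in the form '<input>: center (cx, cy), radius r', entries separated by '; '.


x1: center (0, 0), radius 1/5; x2: center (0, -3/7), radius 1/70; x3: center (0, -1/2), radius 1/63

Below w2, radii multiply path by path; the x-disk centers shift.
input x1: composing its 1 substitution step yields center (0, 0), radius 1/5
input x2: composing its 2 substitution steps yields center (0, -3/7), radius 1/70
input x3: composing its 2 substitution steps yields center (0, -1/2), radius 1/63


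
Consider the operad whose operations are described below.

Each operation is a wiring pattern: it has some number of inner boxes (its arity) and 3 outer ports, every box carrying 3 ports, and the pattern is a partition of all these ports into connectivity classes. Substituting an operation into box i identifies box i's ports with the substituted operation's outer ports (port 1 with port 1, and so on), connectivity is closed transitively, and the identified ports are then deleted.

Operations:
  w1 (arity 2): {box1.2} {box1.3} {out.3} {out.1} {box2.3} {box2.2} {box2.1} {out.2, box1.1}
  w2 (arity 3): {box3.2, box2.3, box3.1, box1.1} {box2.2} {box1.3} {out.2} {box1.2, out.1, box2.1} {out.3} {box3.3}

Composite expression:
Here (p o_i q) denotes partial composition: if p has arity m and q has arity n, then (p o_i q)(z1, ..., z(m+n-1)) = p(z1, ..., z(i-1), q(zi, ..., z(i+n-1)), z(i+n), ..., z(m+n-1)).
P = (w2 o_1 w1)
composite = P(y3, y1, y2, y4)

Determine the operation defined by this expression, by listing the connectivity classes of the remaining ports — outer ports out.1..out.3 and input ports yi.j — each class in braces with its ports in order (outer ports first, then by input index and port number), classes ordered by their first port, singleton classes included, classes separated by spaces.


Treat the ports identified at w2 as solder joints: merge, then drop.
the subtree at w1 composes to {out.1} {out.2, y3.1} {out.3} {y1.1} {y1.2} {y1.3} {y3.2} {y3.3} on (y3, y1); out.j = own outer ports
the subtree at w2 composes to {out.1, y2.1, y3.1} {out.2} {out.3} {y1.1} {y1.2} {y1.3} {y2.2} {y2.3, y4.1, y4.2} {y3.2} {y3.3} {y4.3} on (y3, y1, y2, y4); out.j = own outer ports

{out.1, y2.1, y3.1} {out.2} {out.3} {y1.1} {y1.2} {y1.3} {y2.2} {y2.3, y4.1, y4.2} {y3.2} {y3.3} {y4.3}


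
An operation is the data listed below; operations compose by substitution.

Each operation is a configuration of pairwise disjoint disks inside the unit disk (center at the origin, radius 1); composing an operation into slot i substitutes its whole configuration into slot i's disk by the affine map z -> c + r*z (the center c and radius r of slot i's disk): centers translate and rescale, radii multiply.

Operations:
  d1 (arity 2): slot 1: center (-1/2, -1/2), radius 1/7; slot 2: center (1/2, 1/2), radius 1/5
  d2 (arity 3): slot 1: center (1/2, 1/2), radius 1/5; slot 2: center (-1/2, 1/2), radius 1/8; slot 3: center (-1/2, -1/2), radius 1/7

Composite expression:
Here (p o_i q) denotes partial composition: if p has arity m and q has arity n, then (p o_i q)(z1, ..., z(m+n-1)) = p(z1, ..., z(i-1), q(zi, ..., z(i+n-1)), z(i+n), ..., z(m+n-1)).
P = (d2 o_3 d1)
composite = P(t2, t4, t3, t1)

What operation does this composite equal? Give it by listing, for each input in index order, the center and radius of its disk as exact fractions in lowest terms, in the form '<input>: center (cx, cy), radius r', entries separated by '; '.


t1: center (-3/7, -3/7), radius 1/35; t2: center (1/2, 1/2), radius 1/5; t3: center (-4/7, -4/7), radius 1/49; t4: center (-1/2, 1/2), radius 1/8

Follow each t-input down from d2: c' goes to c + r*c', radius to r*r'.
input t2: applying the 1 nested substitution gives center (1/2, 1/2), radius 1/5
input t4: applying the 1 nested substitution gives center (-1/2, 1/2), radius 1/8
input t3: applying the 2 nested substitutions gives center (-4/7, -4/7), radius 1/49
input t1: applying the 2 nested substitutions gives center (-3/7, -3/7), radius 1/35


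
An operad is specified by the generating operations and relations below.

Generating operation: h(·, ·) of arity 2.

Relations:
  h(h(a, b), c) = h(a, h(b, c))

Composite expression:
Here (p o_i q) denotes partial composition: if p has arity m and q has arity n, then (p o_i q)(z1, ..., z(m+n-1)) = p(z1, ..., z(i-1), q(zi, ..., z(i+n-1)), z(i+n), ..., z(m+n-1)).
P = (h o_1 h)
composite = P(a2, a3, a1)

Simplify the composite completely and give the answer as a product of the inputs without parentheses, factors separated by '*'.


a2 * a3 * a1

The h-tree's shape is irrelevant; the a-reading-order decides.
h(a2, a3) linearizes to a2 * a3
h(h(a2, a3), a1) linearizes to a2 * a3 * a1


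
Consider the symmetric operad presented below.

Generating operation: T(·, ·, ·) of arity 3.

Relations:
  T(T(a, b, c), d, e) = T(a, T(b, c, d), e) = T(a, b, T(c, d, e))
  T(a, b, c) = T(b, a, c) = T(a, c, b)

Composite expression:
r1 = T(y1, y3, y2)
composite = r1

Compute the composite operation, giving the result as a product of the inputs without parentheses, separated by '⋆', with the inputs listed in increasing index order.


y1 ⋆ y2 ⋆ y3

Both nesting and order wash out for T; what remains is which y's occur.
T(y1, y3, y2) linearizes to y1 ⋆ y3 ⋆ y2
the factors in increasing index order: y1 ⋆ y2 ⋆ y3


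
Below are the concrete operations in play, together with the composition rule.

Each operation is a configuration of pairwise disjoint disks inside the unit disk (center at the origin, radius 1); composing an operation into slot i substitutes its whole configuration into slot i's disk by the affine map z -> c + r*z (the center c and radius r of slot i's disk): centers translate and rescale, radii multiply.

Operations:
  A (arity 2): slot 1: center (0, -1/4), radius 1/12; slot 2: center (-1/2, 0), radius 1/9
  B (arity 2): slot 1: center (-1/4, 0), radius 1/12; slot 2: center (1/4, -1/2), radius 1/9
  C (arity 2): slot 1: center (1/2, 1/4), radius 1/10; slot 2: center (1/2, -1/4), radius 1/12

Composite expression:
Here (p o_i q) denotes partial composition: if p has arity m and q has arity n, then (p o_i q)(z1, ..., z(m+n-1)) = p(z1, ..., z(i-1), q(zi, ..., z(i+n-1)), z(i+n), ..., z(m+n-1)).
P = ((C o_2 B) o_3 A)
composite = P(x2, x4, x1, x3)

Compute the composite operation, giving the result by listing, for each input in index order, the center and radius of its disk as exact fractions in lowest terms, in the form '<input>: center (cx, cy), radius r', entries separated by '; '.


Each x-disk chains the slot maps above it in C; radii multiply.
x2 passes through 1 substitution, ending at center (1/2, 1/4), radius 1/10
x4 passes through 2 substitutions, ending at center (23/48, -1/4), radius 1/144
x1 passes through 3 substitutions, ending at center (25/48, -127/432), radius 1/1296
x3 passes through 3 substitutions, ending at center (223/432, -7/24), radius 1/972

x1: center (25/48, -127/432), radius 1/1296; x2: center (1/2, 1/4), radius 1/10; x3: center (223/432, -7/24), radius 1/972; x4: center (23/48, -1/4), radius 1/144


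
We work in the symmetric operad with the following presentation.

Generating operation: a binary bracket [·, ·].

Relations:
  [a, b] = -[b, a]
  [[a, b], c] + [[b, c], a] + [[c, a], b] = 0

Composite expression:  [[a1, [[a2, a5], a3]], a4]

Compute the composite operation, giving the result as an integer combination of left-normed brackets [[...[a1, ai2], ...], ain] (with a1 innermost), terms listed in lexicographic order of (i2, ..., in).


[[[[a1, a2], a5], a3], a4] - [[[[a1, a3], a2], a5], a4] + [[[[a1, a3], a5], a2], a4] - [[[[a1, a5], a2], a3], a4]

Skip Jacobi rewriting: expand, keep a1-initial words, read off terms.
Composite bracket: [[a1, [[a2, a5], a3]], a4]
Expanding via [a, b] = ab - ba: 16 signed words (2^4 = 16).
The a1-initial words carry the normal form:
  from a1a2a5a3a4, sign +1: term +[[[[a1, a2], a5], a3], a4]
  from a1a3a2a5a4, sign -1: term -[[[[a1, a3], a2], a5], a4]
  from a1a3a5a2a4, sign +1: term +[[[[a1, a3], a5], a2], a4]
  from a1a5a2a3a4, sign -1: term -[[[[a1, a5], a2], a3], a4]


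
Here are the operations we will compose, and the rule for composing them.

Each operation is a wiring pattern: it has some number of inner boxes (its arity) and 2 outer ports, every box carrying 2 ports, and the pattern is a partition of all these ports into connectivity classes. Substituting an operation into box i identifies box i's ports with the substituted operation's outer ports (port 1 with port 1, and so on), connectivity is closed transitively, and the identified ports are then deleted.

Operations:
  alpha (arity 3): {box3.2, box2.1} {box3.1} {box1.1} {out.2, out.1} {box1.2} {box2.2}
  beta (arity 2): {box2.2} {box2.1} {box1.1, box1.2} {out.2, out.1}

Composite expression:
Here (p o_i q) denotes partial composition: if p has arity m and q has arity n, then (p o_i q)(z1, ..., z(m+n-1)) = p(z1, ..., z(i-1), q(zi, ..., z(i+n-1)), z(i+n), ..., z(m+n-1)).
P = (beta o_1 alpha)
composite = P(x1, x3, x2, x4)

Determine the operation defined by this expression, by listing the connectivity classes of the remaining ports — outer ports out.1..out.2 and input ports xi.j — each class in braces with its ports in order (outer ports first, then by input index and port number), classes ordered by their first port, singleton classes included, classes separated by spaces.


{out.1, out.2} {x1.1} {x1.2} {x2.1} {x2.2, x3.1} {x3.2} {x4.1} {x4.2}

Two ports join when wires chain via beta-identified ports.
composing alpha on (x1, x3, x2), with out.j its own outer ports: {out.1, out.2} {x1.1} {x1.2} {x2.1} {x2.2, x3.1} {x3.2}
composing beta on (x1, x3, x2, x4), with out.j its own outer ports: {out.1, out.2} {x1.1} {x1.2} {x2.1} {x2.2, x3.1} {x3.2} {x4.1} {x4.2}


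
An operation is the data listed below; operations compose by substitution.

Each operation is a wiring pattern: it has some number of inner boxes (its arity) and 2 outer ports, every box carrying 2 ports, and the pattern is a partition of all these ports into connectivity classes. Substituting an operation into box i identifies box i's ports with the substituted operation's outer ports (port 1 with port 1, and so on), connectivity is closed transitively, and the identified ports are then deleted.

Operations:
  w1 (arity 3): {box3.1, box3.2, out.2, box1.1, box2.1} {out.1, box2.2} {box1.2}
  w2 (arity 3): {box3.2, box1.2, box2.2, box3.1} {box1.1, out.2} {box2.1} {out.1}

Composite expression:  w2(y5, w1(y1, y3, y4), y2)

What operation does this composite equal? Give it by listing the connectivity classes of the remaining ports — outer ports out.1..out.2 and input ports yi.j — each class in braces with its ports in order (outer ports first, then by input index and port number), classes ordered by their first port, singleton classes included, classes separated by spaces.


Connectivity passes through glued w2-boundaries; trace each wire chain.
the subtree at w1 composes to {out.1, y3.2} {out.2, y1.1, y3.1, y4.1, y4.2} {y1.2} on (y1, y3, y4); out.j = own outer ports
the subtree at w2 composes to {out.1} {out.2, y5.1} {y1.1, y2.1, y2.2, y3.1, y4.1, y4.2, y5.2} {y1.2} {y3.2} on (y5, y1, y3, y4, y2); out.j = own outer ports

{out.1} {out.2, y5.1} {y1.1, y2.1, y2.2, y3.1, y4.1, y4.2, y5.2} {y1.2} {y3.2}


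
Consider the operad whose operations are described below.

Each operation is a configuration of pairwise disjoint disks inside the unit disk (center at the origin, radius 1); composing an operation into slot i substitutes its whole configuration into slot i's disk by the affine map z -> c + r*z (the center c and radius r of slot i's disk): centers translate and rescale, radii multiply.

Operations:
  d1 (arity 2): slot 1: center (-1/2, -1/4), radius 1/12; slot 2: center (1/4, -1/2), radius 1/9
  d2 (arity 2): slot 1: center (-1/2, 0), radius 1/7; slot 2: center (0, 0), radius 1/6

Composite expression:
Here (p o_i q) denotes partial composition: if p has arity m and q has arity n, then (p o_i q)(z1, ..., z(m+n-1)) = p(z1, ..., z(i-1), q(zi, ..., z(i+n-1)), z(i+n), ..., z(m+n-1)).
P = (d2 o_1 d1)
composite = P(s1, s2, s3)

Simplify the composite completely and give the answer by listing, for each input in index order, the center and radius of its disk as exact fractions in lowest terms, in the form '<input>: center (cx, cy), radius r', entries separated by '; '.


Follow each s-input down from d2: c' goes to c + r*c', radius to r*r'.
s1: after 2 affine steps, its disk has center (-4/7, -1/28), radius 1/84
s2: after 2 affine steps, its disk has center (-13/28, -1/14), radius 1/63
s3: after 1 affine step, its disk has center (0, 0), radius 1/6

s1: center (-4/7, -1/28), radius 1/84; s2: center (-13/28, -1/14), radius 1/63; s3: center (0, 0), radius 1/6


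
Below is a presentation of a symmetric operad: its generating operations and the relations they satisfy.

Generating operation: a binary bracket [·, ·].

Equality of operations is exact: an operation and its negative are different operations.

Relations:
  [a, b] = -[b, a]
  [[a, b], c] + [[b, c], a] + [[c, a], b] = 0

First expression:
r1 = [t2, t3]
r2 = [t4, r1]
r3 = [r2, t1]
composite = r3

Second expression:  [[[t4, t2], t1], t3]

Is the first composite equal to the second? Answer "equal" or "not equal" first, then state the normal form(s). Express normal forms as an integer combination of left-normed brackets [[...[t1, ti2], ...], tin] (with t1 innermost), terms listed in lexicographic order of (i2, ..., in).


The first expression reduces to [[[t1, t2], t3], t4] - [[[t1, t3], t2], t4] - [[[t1, t4], t2], t3] + [[[t1, t4], t3], t2]
The second expression reduces to [[[t1, t2], t4], t3] - [[[t1, t4], t2], t3]
The normal forms differ: not equal.

not equal: they reduce to [[[t1, t2], t3], t4] - [[[t1, t3], t2], t4] - [[[t1, t4], t2], t3] + [[[t1, t4], t3], t2] and [[[t1, t2], t4], t3] - [[[t1, t4], t2], t3]


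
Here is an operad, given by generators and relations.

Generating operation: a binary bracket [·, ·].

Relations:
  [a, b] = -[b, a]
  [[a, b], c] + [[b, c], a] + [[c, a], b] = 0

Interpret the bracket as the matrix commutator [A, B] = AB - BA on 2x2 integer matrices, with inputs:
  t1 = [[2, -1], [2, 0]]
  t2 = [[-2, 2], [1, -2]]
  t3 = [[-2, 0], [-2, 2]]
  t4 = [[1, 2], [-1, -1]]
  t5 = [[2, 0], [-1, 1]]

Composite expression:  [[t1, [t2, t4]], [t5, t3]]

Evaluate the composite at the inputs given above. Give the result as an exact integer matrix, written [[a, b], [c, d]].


[[-96, 0], [-72, 96]]


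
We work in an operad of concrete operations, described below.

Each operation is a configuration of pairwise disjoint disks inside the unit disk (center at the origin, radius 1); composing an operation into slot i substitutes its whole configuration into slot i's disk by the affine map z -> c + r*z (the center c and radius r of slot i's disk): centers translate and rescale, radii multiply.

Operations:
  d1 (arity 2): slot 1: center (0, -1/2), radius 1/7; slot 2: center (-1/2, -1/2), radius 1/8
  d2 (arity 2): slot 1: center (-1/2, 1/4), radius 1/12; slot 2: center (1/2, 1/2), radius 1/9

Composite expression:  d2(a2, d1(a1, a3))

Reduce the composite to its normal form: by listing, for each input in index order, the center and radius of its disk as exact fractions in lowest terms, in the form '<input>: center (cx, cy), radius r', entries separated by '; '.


Only the slot chain above each a matters under d2; compose those maps.
input a2: composing its 1 substitution step yields center (-1/2, 1/4), radius 1/12
input a1: composing its 2 substitution steps yields center (1/2, 4/9), radius 1/63
input a3: composing its 2 substitution steps yields center (4/9, 4/9), radius 1/72

a1: center (1/2, 4/9), radius 1/63; a2: center (-1/2, 1/4), radius 1/12; a3: center (4/9, 4/9), radius 1/72


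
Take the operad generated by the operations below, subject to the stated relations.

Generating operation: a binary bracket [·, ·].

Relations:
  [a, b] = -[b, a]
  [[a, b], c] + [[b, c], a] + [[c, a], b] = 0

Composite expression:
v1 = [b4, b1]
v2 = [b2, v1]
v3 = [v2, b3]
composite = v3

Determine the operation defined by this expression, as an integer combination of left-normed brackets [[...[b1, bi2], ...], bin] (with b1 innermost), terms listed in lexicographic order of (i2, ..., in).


Expand each bracket as ab - ba; the b1-initial words give the coefficients.
Composite bracket: [[b2, [b4, b1]], b3]
Under [a, b] = ab - ba we get 8 signed associative words (2^3 = 8).
Collect the words opening with b1:
  word b1b4b2b3 has sign +1, contributing +[[[b1, b4], b2], b3]

[[[b1, b4], b2], b3]


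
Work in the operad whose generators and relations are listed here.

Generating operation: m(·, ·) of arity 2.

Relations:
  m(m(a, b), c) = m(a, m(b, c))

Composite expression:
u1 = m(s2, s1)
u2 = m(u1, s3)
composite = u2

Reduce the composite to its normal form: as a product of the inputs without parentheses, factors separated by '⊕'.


s2 ⊕ s1 ⊕ s3

Associativity of m dissolves the nesting; only the s-input order survives.
m(s2, s1) reduces to s2 ⊕ s1
m(m(s2, s1), s3) reduces to s2 ⊕ s1 ⊕ s3


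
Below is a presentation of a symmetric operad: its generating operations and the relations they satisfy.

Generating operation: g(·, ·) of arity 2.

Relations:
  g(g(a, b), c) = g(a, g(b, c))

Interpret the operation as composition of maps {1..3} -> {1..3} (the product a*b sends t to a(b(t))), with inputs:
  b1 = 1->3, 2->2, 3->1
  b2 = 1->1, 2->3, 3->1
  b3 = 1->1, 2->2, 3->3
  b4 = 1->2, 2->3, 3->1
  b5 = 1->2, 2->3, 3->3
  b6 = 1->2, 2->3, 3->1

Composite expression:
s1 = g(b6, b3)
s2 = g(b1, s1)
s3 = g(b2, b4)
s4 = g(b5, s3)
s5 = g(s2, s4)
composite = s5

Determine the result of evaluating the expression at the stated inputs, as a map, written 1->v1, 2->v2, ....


1->3, 2->1, 3->1

g(b6, b3) = 1->2, 2->3, 3->1
g(b1, g(b6, b3)) = 1->2, 2->1, 3->3
g(b2, b4) = 1->3, 2->1, 3->1
g(b5, g(b2, b4)) = 1->3, 2->2, 3->2
g(g(b1, g(b6, b3)), g(b5, g(b2, b4))) = 1->3, 2->1, 3->1


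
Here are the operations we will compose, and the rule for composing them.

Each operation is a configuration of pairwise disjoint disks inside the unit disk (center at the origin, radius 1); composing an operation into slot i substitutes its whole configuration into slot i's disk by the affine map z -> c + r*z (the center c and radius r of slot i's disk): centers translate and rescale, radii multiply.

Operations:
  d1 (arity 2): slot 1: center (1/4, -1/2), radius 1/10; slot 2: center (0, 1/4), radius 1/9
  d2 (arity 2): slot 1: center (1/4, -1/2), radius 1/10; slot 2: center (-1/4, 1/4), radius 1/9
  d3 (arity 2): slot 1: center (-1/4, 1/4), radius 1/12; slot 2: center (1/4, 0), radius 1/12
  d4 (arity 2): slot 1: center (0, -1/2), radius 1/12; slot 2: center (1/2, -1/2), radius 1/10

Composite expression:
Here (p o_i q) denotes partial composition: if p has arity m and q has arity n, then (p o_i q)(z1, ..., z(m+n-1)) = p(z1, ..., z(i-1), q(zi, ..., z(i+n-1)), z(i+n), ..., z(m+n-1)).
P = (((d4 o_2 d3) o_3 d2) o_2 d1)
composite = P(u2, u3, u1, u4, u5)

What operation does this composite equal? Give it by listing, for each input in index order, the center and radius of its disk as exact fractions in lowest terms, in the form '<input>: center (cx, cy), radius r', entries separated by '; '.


u1: center (19/40, -227/480), radius 1/1080; u2: center (0, -1/2), radius 1/12; u3: center (229/480, -23/48), radius 1/1200; u4: center (253/480, -121/240), radius 1/1200; u5: center (251/480, -239/480), radius 1/1080

Nesting under d4 composes maps z -> c + r*z down each u-path.
for u2, the 1-step affine chain lands on center (0, -1/2), radius 1/12
for u3, the 3-step affine chain lands on center (229/480, -23/48), radius 1/1200
for u1, the 3-step affine chain lands on center (19/40, -227/480), radius 1/1080
for u4, the 3-step affine chain lands on center (253/480, -121/240), radius 1/1200
for u5, the 3-step affine chain lands on center (251/480, -239/480), radius 1/1080


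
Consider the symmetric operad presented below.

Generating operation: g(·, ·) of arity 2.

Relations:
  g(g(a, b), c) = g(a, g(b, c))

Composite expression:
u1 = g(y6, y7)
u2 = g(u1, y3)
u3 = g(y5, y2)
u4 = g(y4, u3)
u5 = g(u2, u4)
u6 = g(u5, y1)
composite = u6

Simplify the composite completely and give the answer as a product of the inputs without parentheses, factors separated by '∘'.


y6 ∘ y7 ∘ y3 ∘ y4 ∘ y5 ∘ y2 ∘ y1

The g-tree's shape is irrelevant; the y-reading-order decides.
g(y6, y7) unparenthesizes to y6 ∘ y7
g(g(y6, y7), y3) unparenthesizes to y6 ∘ y7 ∘ y3
g(y5, y2) unparenthesizes to y5 ∘ y2
g(y4, g(y5, y2)) unparenthesizes to y4 ∘ y5 ∘ y2
g(g(g(y6, y7), y3), g(y4, g(y5, y2))) unparenthesizes to y6 ∘ y7 ∘ y3 ∘ y4 ∘ y5 ∘ y2
g(g(g(g(y6, y7), y3), g(y4, g(y5, y2))), y1) unparenthesizes to y6 ∘ y7 ∘ y3 ∘ y4 ∘ y5 ∘ y2 ∘ y1


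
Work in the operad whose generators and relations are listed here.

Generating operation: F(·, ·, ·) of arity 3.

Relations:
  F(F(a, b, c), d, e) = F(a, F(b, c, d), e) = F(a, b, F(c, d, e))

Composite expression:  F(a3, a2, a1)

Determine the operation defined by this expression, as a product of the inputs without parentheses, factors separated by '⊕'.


a3 ⊕ a2 ⊕ a1

Associativity of F dissolves the nesting; only the a-input order survives.
F(a3, a2, a1) flattens to a3 ⊕ a2 ⊕ a1


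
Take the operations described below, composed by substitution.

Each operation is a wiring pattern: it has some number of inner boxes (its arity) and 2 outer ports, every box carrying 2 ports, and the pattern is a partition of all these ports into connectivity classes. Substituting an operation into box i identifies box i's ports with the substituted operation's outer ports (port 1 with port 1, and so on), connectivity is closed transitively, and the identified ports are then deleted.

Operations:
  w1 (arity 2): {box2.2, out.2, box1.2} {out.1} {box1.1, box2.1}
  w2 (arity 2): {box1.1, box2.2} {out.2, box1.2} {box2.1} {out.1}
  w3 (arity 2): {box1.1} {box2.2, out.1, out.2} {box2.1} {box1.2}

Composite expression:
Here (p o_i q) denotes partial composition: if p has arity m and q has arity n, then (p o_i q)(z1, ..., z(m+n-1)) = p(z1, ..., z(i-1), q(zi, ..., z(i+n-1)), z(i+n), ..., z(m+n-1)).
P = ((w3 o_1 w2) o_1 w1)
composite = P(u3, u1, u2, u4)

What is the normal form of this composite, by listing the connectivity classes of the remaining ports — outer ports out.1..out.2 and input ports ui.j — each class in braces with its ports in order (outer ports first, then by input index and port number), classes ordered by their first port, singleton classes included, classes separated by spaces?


{out.1, out.2, u4.2} {u1.1, u3.1} {u1.2, u3.2} {u2.1} {u2.2} {u4.1}

Substituting into w3 glues patterns; closure does the rest.
after w1, the pattern on (u3, u1) reads {out.1} {out.2, u1.2, u3.2} {u1.1, u3.1} (out.j = its outer ports)
after w2, the pattern on (u3, u1, u2) reads {out.1} {out.2, u1.2, u3.2} {u1.1, u3.1} {u2.1} {u2.2} (out.j = its outer ports)
after w3, the pattern on (u3, u1, u2, u4) reads {out.1, out.2, u4.2} {u1.1, u3.1} {u1.2, u3.2} {u2.1} {u2.2} {u4.1} (out.j = its outer ports)


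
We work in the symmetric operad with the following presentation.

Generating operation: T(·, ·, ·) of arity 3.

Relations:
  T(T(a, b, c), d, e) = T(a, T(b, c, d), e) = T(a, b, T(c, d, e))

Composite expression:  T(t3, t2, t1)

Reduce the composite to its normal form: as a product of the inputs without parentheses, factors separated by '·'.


t3 · t2 · t1


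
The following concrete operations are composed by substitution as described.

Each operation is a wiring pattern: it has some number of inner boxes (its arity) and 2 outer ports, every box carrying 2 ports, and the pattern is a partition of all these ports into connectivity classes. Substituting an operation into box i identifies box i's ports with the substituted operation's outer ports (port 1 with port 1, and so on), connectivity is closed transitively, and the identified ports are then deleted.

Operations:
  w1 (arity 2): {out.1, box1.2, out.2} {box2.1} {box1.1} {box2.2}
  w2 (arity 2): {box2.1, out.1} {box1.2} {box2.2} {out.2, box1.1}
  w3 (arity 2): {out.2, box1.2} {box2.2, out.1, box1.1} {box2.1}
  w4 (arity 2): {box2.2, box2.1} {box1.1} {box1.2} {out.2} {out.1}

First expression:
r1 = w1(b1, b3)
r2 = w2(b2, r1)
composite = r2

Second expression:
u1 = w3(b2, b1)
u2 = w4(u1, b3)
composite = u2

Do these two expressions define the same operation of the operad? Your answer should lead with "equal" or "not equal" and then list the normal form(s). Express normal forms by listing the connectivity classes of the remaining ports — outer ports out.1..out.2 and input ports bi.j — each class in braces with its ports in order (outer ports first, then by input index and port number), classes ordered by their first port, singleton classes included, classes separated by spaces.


not equal — first {out.1, b1.2} {out.2, b2.1} {b1.1} {b2.2} {b3.1} {b3.2}, second {out.1} {out.2} {b1.1} {b1.2, b2.1} {b2.2} {b3.1, b3.2}


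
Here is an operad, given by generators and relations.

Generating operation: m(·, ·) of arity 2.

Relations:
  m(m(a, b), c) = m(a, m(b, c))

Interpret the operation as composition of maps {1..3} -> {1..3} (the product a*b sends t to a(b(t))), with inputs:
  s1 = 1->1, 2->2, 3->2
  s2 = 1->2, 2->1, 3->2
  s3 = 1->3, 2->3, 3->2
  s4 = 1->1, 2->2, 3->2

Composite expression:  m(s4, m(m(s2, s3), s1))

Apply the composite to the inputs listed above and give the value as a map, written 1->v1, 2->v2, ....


1->2, 2->2, 3->2

m(s2, s3) = 1->2, 2->2, 3->1
m(m(s2, s3), s1) = 1->2, 2->2, 3->2
m(s4, m(m(s2, s3), s1)) = 1->2, 2->2, 3->2


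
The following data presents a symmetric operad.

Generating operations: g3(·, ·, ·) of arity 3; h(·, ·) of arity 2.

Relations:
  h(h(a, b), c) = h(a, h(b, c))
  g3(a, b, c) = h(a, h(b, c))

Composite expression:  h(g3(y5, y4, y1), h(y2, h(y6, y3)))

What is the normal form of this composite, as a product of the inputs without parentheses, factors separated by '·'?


y5 · y4 · y1 · y2 · y6 · y3


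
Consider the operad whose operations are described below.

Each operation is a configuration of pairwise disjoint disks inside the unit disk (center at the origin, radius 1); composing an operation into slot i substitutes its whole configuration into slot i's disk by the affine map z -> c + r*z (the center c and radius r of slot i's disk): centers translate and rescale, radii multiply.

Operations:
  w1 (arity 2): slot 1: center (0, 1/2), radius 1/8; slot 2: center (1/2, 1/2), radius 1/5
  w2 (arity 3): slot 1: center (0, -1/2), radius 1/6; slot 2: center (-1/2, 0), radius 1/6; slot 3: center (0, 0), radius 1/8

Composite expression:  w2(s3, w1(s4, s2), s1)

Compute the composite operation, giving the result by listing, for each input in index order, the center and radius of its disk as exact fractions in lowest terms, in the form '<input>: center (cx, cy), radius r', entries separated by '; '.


Each s-disk chains the slot maps above it in w2; radii multiply.
for s3, the 1-step affine chain lands on center (0, -1/2), radius 1/6
for s4, the 2-step affine chain lands on center (-1/2, 1/12), radius 1/48
for s2, the 2-step affine chain lands on center (-5/12, 1/12), radius 1/30
for s1, the 1-step affine chain lands on center (0, 0), radius 1/8

s1: center (0, 0), radius 1/8; s2: center (-5/12, 1/12), radius 1/30; s3: center (0, -1/2), radius 1/6; s4: center (-1/2, 1/12), radius 1/48


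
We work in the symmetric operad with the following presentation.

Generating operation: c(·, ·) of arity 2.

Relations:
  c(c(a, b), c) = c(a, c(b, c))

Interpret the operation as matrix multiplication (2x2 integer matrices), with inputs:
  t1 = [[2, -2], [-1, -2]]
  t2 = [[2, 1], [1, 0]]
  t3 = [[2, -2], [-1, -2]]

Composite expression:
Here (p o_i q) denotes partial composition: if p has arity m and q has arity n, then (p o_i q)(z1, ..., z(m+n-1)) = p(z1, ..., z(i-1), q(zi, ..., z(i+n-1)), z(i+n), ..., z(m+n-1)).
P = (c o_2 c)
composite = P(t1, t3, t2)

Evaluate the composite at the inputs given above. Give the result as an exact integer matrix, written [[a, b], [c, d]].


[[12, 6], [6, 0]]

c(t3, t2) = [[2, 2], [-4, -1]]
c(t1, c(t3, t2)) = [[12, 6], [6, 0]]


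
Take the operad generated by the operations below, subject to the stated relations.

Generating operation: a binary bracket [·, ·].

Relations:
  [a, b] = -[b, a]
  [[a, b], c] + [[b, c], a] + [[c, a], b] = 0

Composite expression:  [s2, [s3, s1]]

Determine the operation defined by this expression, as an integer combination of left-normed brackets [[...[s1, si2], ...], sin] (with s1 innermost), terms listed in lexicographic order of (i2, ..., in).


Expand each bracket as ab - ba; the s1-initial words give the coefficients.
Composite bracket: [s2, [s3, s1]]
The bracket unfolds into 4 signed words via [a, b] = ab - ba (2^2 = 4).
Words beginning with s1 determine it all:
  s1s3s2 appears with sign +1, giving the term +[[s1, s3], s2]

[[s1, s3], s2]


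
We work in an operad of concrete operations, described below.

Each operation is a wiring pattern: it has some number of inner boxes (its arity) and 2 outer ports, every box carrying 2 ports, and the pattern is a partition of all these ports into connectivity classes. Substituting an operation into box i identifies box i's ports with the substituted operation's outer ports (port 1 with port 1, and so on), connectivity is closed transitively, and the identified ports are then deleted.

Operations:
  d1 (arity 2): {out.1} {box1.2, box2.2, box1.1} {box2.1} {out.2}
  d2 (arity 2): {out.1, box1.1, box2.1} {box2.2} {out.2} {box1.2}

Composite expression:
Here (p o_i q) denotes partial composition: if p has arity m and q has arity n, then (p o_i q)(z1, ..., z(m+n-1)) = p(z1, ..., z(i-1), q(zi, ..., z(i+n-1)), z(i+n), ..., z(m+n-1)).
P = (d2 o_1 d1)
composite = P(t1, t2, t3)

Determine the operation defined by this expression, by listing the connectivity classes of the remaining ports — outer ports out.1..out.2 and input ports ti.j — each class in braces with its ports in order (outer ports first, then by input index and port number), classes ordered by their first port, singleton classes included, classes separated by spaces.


{out.1, t3.1} {out.2} {t1.1, t1.2, t2.2} {t2.1} {t3.2}


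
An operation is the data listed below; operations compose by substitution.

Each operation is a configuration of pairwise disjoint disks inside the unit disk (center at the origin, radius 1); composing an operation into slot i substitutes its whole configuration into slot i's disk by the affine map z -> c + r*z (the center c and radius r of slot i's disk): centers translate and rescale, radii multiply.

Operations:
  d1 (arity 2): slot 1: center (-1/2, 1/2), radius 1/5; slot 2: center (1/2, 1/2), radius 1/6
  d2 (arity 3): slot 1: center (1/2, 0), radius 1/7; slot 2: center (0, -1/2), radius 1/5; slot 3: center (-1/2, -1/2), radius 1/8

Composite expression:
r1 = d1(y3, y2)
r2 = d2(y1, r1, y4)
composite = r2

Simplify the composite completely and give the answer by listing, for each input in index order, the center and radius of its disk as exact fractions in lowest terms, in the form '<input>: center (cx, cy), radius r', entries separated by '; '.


y1: center (1/2, 0), radius 1/7; y2: center (1/10, -2/5), radius 1/30; y3: center (-1/10, -2/5), radius 1/25; y4: center (-1/2, -1/2), radius 1/8

Each y-disk chains the slot maps above it in d2; radii multiply.
tracing y1 down its 1-map path: center (1/2, 0), radius 1/7
tracing y3 down its 2-map path: center (-1/10, -2/5), radius 1/25
tracing y2 down its 2-map path: center (1/10, -2/5), radius 1/30
tracing y4 down its 1-map path: center (-1/2, -1/2), radius 1/8


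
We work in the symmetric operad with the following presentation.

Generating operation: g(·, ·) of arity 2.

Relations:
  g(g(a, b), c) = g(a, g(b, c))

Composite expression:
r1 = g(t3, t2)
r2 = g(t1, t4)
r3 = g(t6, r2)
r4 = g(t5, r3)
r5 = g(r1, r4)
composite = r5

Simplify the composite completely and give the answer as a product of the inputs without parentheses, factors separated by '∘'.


Under associativity of g, the answer is the t's in reading order.
g(t3, t2) linearizes to t3 ∘ t2
g(t1, t4) linearizes to t1 ∘ t4
g(t6, g(t1, t4)) linearizes to t6 ∘ t1 ∘ t4
g(t5, g(t6, g(t1, t4))) linearizes to t5 ∘ t6 ∘ t1 ∘ t4
g(g(t3, t2), g(t5, g(t6, g(t1, t4)))) linearizes to t3 ∘ t2 ∘ t5 ∘ t6 ∘ t1 ∘ t4

t3 ∘ t2 ∘ t5 ∘ t6 ∘ t1 ∘ t4


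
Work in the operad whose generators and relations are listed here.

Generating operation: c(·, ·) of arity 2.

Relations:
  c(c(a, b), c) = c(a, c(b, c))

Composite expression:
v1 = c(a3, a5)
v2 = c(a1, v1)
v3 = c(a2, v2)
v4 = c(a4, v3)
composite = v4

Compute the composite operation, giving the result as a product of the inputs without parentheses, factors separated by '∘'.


a4 ∘ a2 ∘ a1 ∘ a3 ∘ a5

Under associativity of c, the answer is the a's in reading order.
c(a3, a5) unparenthesizes to a3 ∘ a5
c(a1, c(a3, a5)) unparenthesizes to a1 ∘ a3 ∘ a5
c(a2, c(a1, c(a3, a5))) unparenthesizes to a2 ∘ a1 ∘ a3 ∘ a5
c(a4, c(a2, c(a1, c(a3, a5)))) unparenthesizes to a4 ∘ a2 ∘ a1 ∘ a3 ∘ a5


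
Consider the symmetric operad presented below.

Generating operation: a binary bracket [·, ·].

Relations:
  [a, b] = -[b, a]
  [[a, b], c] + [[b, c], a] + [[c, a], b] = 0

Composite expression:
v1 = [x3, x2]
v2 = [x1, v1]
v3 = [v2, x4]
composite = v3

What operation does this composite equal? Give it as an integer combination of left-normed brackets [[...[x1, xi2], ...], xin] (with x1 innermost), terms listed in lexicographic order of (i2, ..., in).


-[[[x1, x2], x3], x4] + [[[x1, x3], x2], x4]

A multilinear Lie element is pinned by x1-initial words (x1 innermost).
Composite bracket: [[x1, [x3, x2]], x4]
Applying ab - ba throughout gives 8 signed words (2^3 = 8).
Keep just the words that open with x1:
  x1x2x3x4 (sign -1) contributes -[[[x1, x2], x3], x4]
  x1x3x2x4 (sign +1) contributes +[[[x1, x3], x2], x4]


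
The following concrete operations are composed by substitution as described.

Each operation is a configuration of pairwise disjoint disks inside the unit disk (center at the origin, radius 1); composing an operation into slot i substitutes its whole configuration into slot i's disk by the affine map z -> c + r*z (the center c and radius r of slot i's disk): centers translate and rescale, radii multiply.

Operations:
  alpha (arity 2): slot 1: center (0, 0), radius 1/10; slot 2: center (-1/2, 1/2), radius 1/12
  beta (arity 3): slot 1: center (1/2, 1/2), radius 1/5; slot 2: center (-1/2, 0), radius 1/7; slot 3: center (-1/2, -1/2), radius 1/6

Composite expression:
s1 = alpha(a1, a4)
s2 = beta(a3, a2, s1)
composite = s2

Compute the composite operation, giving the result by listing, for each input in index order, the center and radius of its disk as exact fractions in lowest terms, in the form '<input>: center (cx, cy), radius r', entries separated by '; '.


a1: center (-1/2, -1/2), radius 1/60; a2: center (-1/2, 0), radius 1/7; a3: center (1/2, 1/2), radius 1/5; a4: center (-7/12, -5/12), radius 1/72


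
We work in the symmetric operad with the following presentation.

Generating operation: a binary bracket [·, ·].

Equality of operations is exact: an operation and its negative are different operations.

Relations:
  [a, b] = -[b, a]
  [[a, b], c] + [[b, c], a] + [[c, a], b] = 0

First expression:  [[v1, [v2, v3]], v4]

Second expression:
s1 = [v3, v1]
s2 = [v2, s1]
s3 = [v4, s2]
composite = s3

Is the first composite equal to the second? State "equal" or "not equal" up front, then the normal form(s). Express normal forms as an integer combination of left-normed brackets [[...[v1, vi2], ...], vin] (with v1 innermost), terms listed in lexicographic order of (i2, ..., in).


not equal — first [[[v1, v2], v3], v4] - [[[v1, v3], v2], v4], second -[[[v1, v3], v2], v4]


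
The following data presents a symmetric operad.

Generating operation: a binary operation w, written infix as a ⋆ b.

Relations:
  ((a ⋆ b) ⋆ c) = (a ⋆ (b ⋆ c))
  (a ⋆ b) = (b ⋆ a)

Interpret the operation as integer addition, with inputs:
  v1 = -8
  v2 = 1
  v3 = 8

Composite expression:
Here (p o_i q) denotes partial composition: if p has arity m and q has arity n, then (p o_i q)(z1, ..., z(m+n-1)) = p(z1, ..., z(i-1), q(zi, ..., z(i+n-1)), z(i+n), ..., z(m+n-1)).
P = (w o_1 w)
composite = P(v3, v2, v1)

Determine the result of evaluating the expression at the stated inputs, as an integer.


1


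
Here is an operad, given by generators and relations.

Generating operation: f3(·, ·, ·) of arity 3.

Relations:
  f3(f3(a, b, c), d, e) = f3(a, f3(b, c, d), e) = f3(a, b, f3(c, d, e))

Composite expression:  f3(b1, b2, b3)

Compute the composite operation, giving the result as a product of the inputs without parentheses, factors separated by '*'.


b1 * b2 * b3

Key point: f3 is associative — brackets drop, the b-order remains.
f3(b1, b2, b3) collapses to b1 * b2 * b3


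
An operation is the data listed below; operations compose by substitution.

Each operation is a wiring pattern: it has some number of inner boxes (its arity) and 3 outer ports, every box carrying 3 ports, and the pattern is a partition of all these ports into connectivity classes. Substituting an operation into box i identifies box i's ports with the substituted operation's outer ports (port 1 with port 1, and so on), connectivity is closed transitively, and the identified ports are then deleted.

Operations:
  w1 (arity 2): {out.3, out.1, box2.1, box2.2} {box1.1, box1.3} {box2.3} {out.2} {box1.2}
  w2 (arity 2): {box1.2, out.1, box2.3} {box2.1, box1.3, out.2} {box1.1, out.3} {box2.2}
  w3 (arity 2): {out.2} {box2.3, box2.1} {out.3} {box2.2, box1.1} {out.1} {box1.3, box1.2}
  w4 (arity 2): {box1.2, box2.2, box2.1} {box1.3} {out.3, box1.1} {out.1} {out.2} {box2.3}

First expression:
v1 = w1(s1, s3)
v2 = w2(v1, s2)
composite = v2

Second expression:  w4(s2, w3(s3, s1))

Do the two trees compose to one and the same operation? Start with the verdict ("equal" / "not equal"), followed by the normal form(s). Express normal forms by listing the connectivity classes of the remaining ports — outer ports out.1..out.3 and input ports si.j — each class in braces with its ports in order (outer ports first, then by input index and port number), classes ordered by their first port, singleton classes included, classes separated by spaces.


not equal; the first gives {out.1, s2.3} {out.2, out.3, s2.1, s3.1, s3.2} {s1.1, s1.3} {s1.2} {s2.2} {s3.3} and the second {out.1} {out.2} {out.3, s2.1} {s1.1, s1.3} {s1.2, s3.1} {s2.2} {s2.3} {s3.2, s3.3}
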